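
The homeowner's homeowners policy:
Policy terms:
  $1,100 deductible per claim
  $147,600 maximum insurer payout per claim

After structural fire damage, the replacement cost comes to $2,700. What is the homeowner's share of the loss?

$1,100

After the deductible, $2,700 − $1,100 = $1,600 remains.
$1,600 ≤ $147,600, so the limit doesn't bind; insurer pays $1,600.
Out of pocket: $2,700 − $1,600 = $1,100.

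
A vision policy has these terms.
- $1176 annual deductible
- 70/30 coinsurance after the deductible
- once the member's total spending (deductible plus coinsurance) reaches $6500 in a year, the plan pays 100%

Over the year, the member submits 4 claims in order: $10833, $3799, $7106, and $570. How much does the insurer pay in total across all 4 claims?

$15808

Claim 1 — $10833: deductible takes $1176, $9657 remains; 30% of $9657 = $2897.10. Member pays $4073.10; OOP now $4073.10. Plan pays $10833 − $4073.10 = $6759.90.
Claim 2 — $3799: deductible already satisfied, so member's share is 30% × $3799 = $1139.70. Member owes $1139.70 (running OOP $5212.80). Insurer: $3799 − $1139.70 = $2659.30.
Claim 3 — $7106: 30% coinsurance on $7106 = $2131.80. OOP would hit $7344.60 > $6500, so the cap limits the member to $6500 − $5212.80 = $1287.20. Plan pays $7106 − $1287.20 = $5818.80.
Claim 4 — $570: deductible already satisfied, so member's share is 30% × $570 = $171. Adding that to $6500 gives $6671, past the $6500 cap; member pays only $6500 − $6500 = $0. Plan pays $570 − $0 = $570.
Insurer total: $6759.90 + $2659.30 + $5818.80 + $570 = $15808.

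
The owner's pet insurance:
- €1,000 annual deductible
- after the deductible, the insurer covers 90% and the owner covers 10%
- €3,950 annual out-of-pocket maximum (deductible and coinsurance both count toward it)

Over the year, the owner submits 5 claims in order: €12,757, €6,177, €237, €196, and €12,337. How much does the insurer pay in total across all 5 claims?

Claim 1 — €12,757: €1,000 to deductible, leaving €11,757; coinsurance €11,757 × 10% = €1,175.70. Cost to owner: €2,175.70. OOP to date €2,175.70. Insurer: €12,757 − €2,175.70 = €10,581.30.
Claim 2 — €6,177: 10% coinsurance on €6,177 = €617.70. Cost to owner: €617.70. OOP to date €2,793.40. Insurer: €6,177 − €617.70 = €5,559.30.
Claim 3 — €237: 10% coinsurance on €237 = €23.70. Cost to owner: €23.70. OOP to date €2,817.10. Insurer: €237 − €23.70 = €213.30.
Claim 4 — €196: 10% coinsurance on €196 = €19.60. Cost to owner: €19.60. OOP to date €2,836.70. Insurer: €196 − €19.60 = €176.40.
Claim 5 — €12,337: deductible already satisfied, so owner's share is 10% × €12,337 = €1,233.70. OOP would hit €4,070.40 > €3,950, so the cap limits the owner to €3,950 − €2,836.70 = €1,113.30. Insurer: €12,337 − €1,113.30 = €11,223.70.
Insurer total: €10,581.30 + €5,559.30 + €213.30 + €176.40 + €11,223.70 = €27,754.

€27,754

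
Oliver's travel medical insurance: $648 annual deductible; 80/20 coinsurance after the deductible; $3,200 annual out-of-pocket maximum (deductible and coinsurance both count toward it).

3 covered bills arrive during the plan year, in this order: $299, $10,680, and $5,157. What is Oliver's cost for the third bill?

$485.80

Bill 1, $299: entire amount goes to the deductible. Traveler pays $299; OOP now $299.
Bill 2, $10,680: $349 finishes the deductible; $10,331 goes to coinsurance; traveler's 20% is $2,066.20. Traveler pays $2,415.20; OOP now $2,714.20.
Bill 3, $5,157: 20% coinsurance on $5,157 = $1,031.40. That would push OOP to $3,745.60, over the $3,200 cap, so traveler pays $3,200 − $2,714.20 = $485.80.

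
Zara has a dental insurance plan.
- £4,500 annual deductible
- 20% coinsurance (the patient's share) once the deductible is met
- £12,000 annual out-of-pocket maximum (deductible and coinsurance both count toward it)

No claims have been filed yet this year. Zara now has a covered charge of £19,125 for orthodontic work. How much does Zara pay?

£7,425

The full £4,500 deductible is still open; £4,500 of this bill applies to it.
That leaves £19,125 − £4,500 = £14,625 for coinsurance.
Coinsurance: £14,625 × 20% = £2,925.
Patient responsibility before any cap: £4,500 + £2,925 = £7,425.
Year-to-date out-of-pocket becomes £0 + £7,425 = £7,425, still under the £12,000 maximum, so no cap applies.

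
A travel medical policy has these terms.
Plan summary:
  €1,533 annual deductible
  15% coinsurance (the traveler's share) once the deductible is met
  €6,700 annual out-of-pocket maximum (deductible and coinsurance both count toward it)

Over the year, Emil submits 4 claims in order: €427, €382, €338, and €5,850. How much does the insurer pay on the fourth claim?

Claim 1 — €427: fully absorbed by the deductible. Cost to traveler: €427. OOP to date €427. Plan pays €427 − €427 = €0.
Claim 2 — €382: fully absorbed by the deductible. Traveler pays €382; OOP now €809. Insurer: €382 − €382 = €0.
Claim 3 — €338: entire amount goes to the deductible. Cost to traveler: €338. OOP to date €1,147. Plan pays €338 − €338 = €0.
Claim 4 — €5,850: deductible takes €386, €5,464 remains; 15% of €5,464 = €819.60. Traveler owes €1,205.60 (running OOP €2,352.60). Insurer: €5,850 − €1,205.60 = €4,644.40.

€4,644.40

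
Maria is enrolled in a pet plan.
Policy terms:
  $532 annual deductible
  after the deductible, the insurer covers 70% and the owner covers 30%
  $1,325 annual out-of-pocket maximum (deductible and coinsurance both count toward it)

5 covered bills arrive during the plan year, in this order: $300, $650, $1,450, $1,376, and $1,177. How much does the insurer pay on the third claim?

Claim 1 — $300: fully absorbed by the deductible. Owner owes $300 (running OOP $300). Insurer: $300 − $300 = $0.
Claim 2 — $650: deductible takes $232, $418 remains; coinsurance $418 × 30% = $125.40. Cost to owner: $357.40. OOP to date $657.40. Insurer: $650 − $357.40 = $292.60.
Claim 3 — $1,450: 30% coinsurance on $1,450 = $435. Owner pays $435; OOP now $1,092.40. Plan pays $1,450 − $435 = $1,015.

$1,015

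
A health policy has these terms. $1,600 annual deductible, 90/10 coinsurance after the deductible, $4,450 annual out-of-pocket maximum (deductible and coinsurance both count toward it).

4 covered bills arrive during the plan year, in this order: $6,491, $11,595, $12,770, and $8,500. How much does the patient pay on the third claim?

$1,201.40

#1 ($6,491): $1,600 finishes the deductible; $4,891 goes to coinsurance; coinsurance $4,891 × 10% = $489.10. Patient owes $2,089.10 (running OOP $2,089.10).
#2 ($11,595): deductible already satisfied, so patient's share is 10% × $11,595 = $1,159.50. Cost to patient: $1,159.50. OOP to date $3,248.60.
#3 ($12,770): deductible already satisfied, so patient's share is 10% × $12,770 = $1,277. Adding that to $3,248.60 gives $4,525.60, past the $4,450 cap; patient pays only $4,450 − $3,248.60 = $1,201.40.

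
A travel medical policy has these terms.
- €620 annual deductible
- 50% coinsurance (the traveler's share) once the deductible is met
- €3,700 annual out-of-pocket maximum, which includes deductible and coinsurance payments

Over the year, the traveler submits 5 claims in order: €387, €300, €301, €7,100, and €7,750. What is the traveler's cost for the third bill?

Claim 1 — €387: entire amount goes to the deductible. Traveler pays €387; OOP now €387.
Claim 2 — €300: €233 to deductible, leaving €67; 50% of €67 = €33.50. Traveler pays €266.50; OOP now €653.50.
Claim 3 — €301: deductible met; 50% of €301 = €150.50. Cost to traveler: €150.50. OOP to date €804.

€150.50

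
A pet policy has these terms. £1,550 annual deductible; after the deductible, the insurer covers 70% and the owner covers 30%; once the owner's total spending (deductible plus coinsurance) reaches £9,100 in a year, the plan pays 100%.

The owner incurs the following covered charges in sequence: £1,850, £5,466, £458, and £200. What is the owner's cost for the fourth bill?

£60

Bill 1, £1,850: £1,550 finishes the deductible; £300 goes to coinsurance; owner's 30% is £90. Owner owes £1,640 (running OOP £1,640).
Bill 2, £5,466: deductible already satisfied, so owner's share is 30% × £5,466 = £1,639.80. Cost to owner: £1,639.80. OOP to date £3,279.80.
Bill 3, £458: 30% coinsurance on £458 = £137.40. Owner pays £137.40; OOP now £3,417.20.
Bill 4, £200: deductible already satisfied, so owner's share is 30% × £200 = £60. Cost to owner: £60. OOP to date £3,477.20.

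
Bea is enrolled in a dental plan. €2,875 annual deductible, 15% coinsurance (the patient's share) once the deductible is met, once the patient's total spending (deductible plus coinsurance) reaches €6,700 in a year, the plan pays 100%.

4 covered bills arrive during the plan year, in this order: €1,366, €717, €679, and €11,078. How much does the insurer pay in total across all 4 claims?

€9,320.25

Claim 1 (€1,366): all of it applies to the deductible. Cost to patient: €1,366. OOP to date €1,366. Insurer: €1,366 − €1,366 = €0.
Claim 2 (€717): all of it applies to the deductible. Cost to patient: €717. OOP to date €2,083. Plan pays €717 − €717 = €0.
Claim 3 (€679): all of it applies to the deductible. Patient owes €679 (running OOP €2,762). Insurer: €679 − €679 = €0.
Claim 4 (€11,078): deductible takes €113, €10,965 remains; 15% of €10,965 = €1,644.75. Patient owes €1,757.75 (running OOP €4,519.75). Plan pays €11,078 − €1,757.75 = €9,320.25.
Insurer total = bills − patient's total = €13,840 − €4,519.75 = €9,320.25.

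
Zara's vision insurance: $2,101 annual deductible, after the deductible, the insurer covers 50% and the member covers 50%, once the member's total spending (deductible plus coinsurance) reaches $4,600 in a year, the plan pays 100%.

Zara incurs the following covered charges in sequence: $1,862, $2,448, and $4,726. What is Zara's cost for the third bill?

$1,394.50

Claim 1 — $1,862: fully absorbed by the deductible. Cost to member: $1,862. OOP to date $1,862.
Claim 2 — $2,448: deductible takes $239, $2,209 remains; member's 50% is $1,104.50. Member pays $1,343.50; OOP now $3,205.50.
Claim 3 — $4,726: deductible already satisfied, so member's share is 50% × $4,726 = $2,363. That would push OOP to $5,568.50, over the $4,600 cap, so member pays $4,600 − $3,205.50 = $1,394.50.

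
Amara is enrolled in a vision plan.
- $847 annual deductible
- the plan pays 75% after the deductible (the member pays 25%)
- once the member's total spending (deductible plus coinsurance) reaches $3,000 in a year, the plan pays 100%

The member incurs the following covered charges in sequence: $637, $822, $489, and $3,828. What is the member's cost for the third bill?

$122.25

Bill 1, $637: entire amount goes to the deductible. Cost to member: $637. OOP to date $637.
Bill 2, $822: $210 to deductible, leaving $612; coinsurance $612 × 25% = $153. Member pays $363; OOP now $1,000.
Bill 3, $489: deductible met; 25% of $489 = $122.25. Member owes $122.25 (running OOP $1,122.25).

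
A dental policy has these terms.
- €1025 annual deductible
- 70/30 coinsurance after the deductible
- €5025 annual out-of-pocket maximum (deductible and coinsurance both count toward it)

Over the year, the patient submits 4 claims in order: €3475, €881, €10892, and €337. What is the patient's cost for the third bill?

€3000.70

#1 (€3475): €1025 finishes the deductible; €2450 goes to coinsurance; patient's 30% is €735. Patient owes €1760 (running OOP €1760).
#2 (€881): deductible already satisfied, so patient's share is 30% × €881 = €264.30. Patient pays €264.30; OOP now €2024.30.
#3 (€10892): deductible met; 30% of €10892 = €3267.60. OOP would hit €5291.90 > €5025, so the cap limits the patient to €5025 − €2024.30 = €3000.70.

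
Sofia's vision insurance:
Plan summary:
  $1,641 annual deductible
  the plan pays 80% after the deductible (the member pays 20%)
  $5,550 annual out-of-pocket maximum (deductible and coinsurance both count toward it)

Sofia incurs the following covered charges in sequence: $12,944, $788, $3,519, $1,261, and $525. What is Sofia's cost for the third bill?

Bill 1, $12,944: $1,641 finishes the deductible; $11,303 goes to coinsurance; coinsurance $11,303 × 20% = $2,260.60. Cost to member: $3,901.60. OOP to date $3,901.60.
Bill 2, $788: deductible met; 20% of $788 = $157.60. Cost to member: $157.60. OOP to date $4,059.20.
Bill 3, $3,519: 20% coinsurance on $3,519 = $703.80. Cost to member: $703.80. OOP to date $4,763.

$703.80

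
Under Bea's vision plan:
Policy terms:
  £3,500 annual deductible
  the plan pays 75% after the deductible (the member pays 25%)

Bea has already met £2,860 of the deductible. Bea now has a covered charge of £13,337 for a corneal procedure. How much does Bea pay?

£3,814.25

Deductible still to meet: £3,500 − £2,860 = £640.
The remaining £12,697 (= £13,337 − £640) moves to coinsurance.
Member's 25% share of £12,697 is £3,174.25.
So the member owes £640 + £3,174.25 = £3,814.25.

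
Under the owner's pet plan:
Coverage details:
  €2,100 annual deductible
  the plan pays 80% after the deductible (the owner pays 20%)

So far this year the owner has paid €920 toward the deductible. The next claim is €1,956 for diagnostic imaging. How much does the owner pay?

€1,335.20

Deductible still to meet: €2,100 − €920 = €1,180.
The remaining €776 (= €1,956 − €1,180) moves to coinsurance.
Coinsurance: €776 × 20% = €155.20.
Owner responsibility: €1,180 + €155.20 = €1,335.20.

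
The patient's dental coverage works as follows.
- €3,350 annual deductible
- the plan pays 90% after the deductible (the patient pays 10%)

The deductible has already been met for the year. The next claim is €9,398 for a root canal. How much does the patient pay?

With the deductible met, the entire €9,398 is subject to coinsurance.
Coinsurance: €9,398 × 10% = €939.80.

€939.80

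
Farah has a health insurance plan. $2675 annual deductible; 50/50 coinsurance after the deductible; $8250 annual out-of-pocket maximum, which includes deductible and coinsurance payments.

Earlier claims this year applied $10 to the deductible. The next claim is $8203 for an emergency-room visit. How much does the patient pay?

Deductible still to meet: $2675 − $10 = $2665.
That leaves $8203 − $2665 = $5538 for coinsurance.
Coinsurance: $5538 × 50% = $2769.
That puts the patient's cost at $2665 + $2769 = $5434 before any cap.
Cumulative spending $10 + $5434 = $5444 stays under the $8250 maximum.

$5434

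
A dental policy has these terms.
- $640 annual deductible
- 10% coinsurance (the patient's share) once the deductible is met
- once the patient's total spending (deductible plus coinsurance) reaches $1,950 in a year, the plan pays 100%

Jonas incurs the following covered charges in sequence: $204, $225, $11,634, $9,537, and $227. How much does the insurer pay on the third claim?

Bill 1, $204: entire amount goes to the deductible. Cost to patient: $204. OOP to date $204. Plan pays $204 − $204 = $0.
Bill 2, $225: fully absorbed by the deductible. Cost to patient: $225. OOP to date $429. Plan pays $225 − $225 = $0.
Bill 3, $11,634: deductible takes $211, $11,423 remains; 10% of $11,423 = $1,142.30. Patient owes $1,353.30 (running OOP $1,782.30). Insurer: $11,634 − $1,353.30 = $10,280.70.

$10,280.70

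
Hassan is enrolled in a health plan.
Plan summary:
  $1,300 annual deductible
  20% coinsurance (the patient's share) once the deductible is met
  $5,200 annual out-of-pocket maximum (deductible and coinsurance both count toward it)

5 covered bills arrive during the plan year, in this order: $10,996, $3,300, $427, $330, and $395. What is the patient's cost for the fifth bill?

$79

Claim 1 ($10,996): deductible takes $1,300, $9,696 remains; coinsurance $9,696 × 20% = $1,939.20. Cost to patient: $3,239.20. OOP to date $3,239.20.
Claim 2 ($3,300): deductible already satisfied, so patient's share is 20% × $3,300 = $660. Patient owes $660 (running OOP $3,899.20).
Claim 3 ($427): 20% coinsurance on $427 = $85.40. Cost to patient: $85.40. OOP to date $3,984.60.
Claim 4 ($330): 20% coinsurance on $330 = $66. Patient owes $66 (running OOP $4,050.60).
Claim 5 ($395): deductible already satisfied, so patient's share is 20% × $395 = $79. Patient pays $79; OOP now $4,129.60.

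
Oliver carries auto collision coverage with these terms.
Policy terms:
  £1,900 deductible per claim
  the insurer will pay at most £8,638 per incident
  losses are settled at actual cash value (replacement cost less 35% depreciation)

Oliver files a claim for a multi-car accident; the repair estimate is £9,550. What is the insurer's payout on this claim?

At 35% depreciation, ACV = £9,550 − £3,342.50 = £6,207.50.
Subtract the deductible: £6,207.50 − £1,900 = £4,307.50.
That's under the £8,638 cap, so the insurer reimburses the full £4,307.50.

£4,307.50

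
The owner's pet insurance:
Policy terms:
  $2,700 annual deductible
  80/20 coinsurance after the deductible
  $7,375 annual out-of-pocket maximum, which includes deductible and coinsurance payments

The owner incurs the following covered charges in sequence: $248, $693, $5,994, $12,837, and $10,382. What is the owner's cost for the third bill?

$2,606

Claim 1 — $248: all of it applies to the deductible. Cost to owner: $248. OOP to date $248.
Claim 2 — $693: fully absorbed by the deductible. Cost to owner: $693. OOP to date $941.
Claim 3 — $5,994: $1,759 to deductible, leaving $4,235; coinsurance $4,235 × 20% = $847. Cost to owner: $2,606. OOP to date $3,547.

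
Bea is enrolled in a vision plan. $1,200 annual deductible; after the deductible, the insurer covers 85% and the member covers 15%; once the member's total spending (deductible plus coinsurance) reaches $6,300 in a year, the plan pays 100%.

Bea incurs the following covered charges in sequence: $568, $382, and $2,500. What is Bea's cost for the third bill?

$587.50

Bill 1, $568: all of it applies to the deductible. Member owes $568 (running OOP $568).
Bill 2, $382: all of it applies to the deductible. Cost to member: $382. OOP to date $950.
Bill 3, $2,500: $250 finishes the deductible; $2,250 goes to coinsurance; coinsurance $2,250 × 15% = $337.50. Member pays $587.50; OOP now $1,537.50.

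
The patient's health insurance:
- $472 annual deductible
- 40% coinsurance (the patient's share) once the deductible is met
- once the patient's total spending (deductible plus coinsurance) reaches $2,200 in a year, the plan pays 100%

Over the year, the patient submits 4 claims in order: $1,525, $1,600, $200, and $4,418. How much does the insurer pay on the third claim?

$120

Claim 1 ($1,525): $472 to deductible, leaving $1,053; patient's 40% is $421.20. Patient pays $893.20; OOP now $893.20. Plan pays $1,525 − $893.20 = $631.80.
Claim 2 ($1,600): deductible met; 40% of $1,600 = $640. Cost to patient: $640. OOP to date $1,533.20. Insurer: $1,600 − $640 = $960.
Claim 3 ($200): deductible met; 40% of $200 = $80. Patient owes $80 (running OOP $1,613.20). Insurer: $200 − $80 = $120.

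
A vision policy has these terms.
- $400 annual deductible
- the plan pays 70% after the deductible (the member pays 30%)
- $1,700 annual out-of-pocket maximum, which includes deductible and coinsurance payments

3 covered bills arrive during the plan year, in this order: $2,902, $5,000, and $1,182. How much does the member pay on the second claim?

Bill 1, $2,902: $400 finishes the deductible; $2,502 goes to coinsurance; 30% of $2,502 = $750.60. Member pays $1,150.60; OOP now $1,150.60.
Bill 2, $5,000: deductible met; 30% of $5,000 = $1,500. Adding that to $1,150.60 gives $2,650.60, past the $1,700 cap; member pays only $1,700 − $1,150.60 = $549.40.

$549.40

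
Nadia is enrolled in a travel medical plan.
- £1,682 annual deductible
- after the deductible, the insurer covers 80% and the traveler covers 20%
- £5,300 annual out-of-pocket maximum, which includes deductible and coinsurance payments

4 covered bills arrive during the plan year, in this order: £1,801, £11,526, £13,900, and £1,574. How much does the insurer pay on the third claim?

Claim 1 — £1,801: £1,682 to deductible, leaving £119; 20% of £119 = £23.80. Traveler owes £1,705.80 (running OOP £1,705.80). Insurer: £1,801 − £1,705.80 = £95.20.
Claim 2 — £11,526: 20% coinsurance on £11,526 = £2,305.20. Cost to traveler: £2,305.20. OOP to date £4,011. Plan pays £11,526 − £2,305.20 = £9,220.80.
Claim 3 — £13,900: deductible met; 20% of £13,900 = £2,780. Adding that to £4,011 gives £6,791, past the £5,300 cap; traveler pays only £5,300 − £4,011 = £1,289. Insurer: £13,900 − £1,289 = £12,611.

£12,611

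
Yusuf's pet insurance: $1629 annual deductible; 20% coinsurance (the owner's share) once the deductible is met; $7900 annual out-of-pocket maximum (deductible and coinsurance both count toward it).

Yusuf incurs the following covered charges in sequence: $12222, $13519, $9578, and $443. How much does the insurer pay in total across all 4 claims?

Bill 1, $12222: deductible takes $1629, $10593 remains; coinsurance $10593 × 20% = $2118.60. Cost to owner: $3747.60. OOP to date $3747.60. Insurer: $12222 − $3747.60 = $8474.40.
Bill 2, $13519: deductible met; 20% of $13519 = $2703.80. Owner owes $2703.80 (running OOP $6451.40). Insurer: $13519 − $2703.80 = $10815.20.
Bill 3, $9578: deductible met; 20% of $9578 = $1915.60. Adding that to $6451.40 gives $8367, past the $7900 cap; owner pays only $7900 − $6451.40 = $1448.60. Plan pays $9578 − $1448.60 = $8129.40.
Bill 4, $443: deductible met; 20% of $443 = $88.60. That would push OOP to $7988.60, over the $7900 cap, so owner pays $7900 − $7900 = $0. Insurer: $443 − $0 = $443.
Insurer total = bills − owner's total = $35762 − $7900 = $27862.

$27862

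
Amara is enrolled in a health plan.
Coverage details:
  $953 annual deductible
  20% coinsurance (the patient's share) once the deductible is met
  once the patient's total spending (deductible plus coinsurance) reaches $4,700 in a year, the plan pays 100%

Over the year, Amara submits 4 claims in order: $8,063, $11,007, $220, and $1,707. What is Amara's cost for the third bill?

#1 ($8,063): deductible takes $953, $7,110 remains; 20% of $7,110 = $1,422. Cost to patient: $2,375. OOP to date $2,375.
#2 ($11,007): deductible met; 20% of $11,007 = $2,201.40. Patient owes $2,201.40 (running OOP $4,576.40).
#3 ($220): deductible met; 20% of $220 = $44. Patient pays $44; OOP now $4,620.40.

$44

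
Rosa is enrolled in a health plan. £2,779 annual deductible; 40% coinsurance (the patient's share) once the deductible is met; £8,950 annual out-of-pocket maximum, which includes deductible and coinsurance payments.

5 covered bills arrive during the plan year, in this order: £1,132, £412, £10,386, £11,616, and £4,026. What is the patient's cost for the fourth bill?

£2,510.60

#1 (£1,132): fully absorbed by the deductible. Patient pays £1,132; OOP now £1,132.
#2 (£412): fully absorbed by the deductible. Patient pays £412; OOP now £1,544.
#3 (£10,386): deductible takes £1,235, £9,151 remains; 40% of £9,151 = £3,660.40. Cost to patient: £4,895.40. OOP to date £6,439.40.
#4 (£11,616): 40% coinsurance on £11,616 = £4,646.40. Adding that to £6,439.40 gives £11,085.80, past the £8,950 cap; patient pays only £8,950 − £6,439.40 = £2,510.60.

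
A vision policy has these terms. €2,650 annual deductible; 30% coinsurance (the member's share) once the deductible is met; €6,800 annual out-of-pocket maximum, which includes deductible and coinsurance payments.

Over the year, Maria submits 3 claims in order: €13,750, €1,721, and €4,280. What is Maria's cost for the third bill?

€303.70

Claim 1 — €13,750: deductible takes €2,650, €11,100 remains; 30% of €11,100 = €3,330. Cost to member: €5,980. OOP to date €5,980.
Claim 2 — €1,721: 30% coinsurance on €1,721 = €516.30. Member pays €516.30; OOP now €6,496.30.
Claim 3 — €4,280: deductible met; 30% of €4,280 = €1,284. Adding that to €6,496.30 gives €7,780.30, past the €6,800 cap; member pays only €6,800 − €6,496.30 = €303.70.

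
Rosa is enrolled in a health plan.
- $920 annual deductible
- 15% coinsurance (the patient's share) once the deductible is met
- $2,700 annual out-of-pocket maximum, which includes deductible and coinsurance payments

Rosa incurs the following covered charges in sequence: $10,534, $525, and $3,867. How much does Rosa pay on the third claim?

Bill 1, $10,534: $920 to deductible, leaving $9,614; 15% of $9,614 = $1,442.10. Patient owes $2,362.10 (running OOP $2,362.10).
Bill 2, $525: deductible met; 15% of $525 = $78.75. Patient owes $78.75 (running OOP $2,440.85).
Bill 3, $3,867: 15% coinsurance on $3,867 = $580.05. Adding that to $2,440.85 gives $3,020.90, past the $2,700 cap; patient pays only $2,700 − $2,440.85 = $259.15.

$259.15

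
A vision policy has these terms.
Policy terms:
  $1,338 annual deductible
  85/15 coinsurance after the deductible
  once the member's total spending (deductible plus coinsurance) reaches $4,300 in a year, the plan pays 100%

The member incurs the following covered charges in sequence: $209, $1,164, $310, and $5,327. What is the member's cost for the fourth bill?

$799.05

Claim 1 — $209: all of it applies to the deductible. Cost to member: $209. OOP to date $209.
Claim 2 — $1,164: $1,129 finishes the deductible; $35 goes to coinsurance; 15% of $35 = $5.25. Member owes $1,134.25 (running OOP $1,343.25).
Claim 3 — $310: deductible met; 15% of $310 = $46.50. Member pays $46.50; OOP now $1,389.75.
Claim 4 — $5,327: 15% coinsurance on $5,327 = $799.05. Member owes $799.05 (running OOP $2,188.80).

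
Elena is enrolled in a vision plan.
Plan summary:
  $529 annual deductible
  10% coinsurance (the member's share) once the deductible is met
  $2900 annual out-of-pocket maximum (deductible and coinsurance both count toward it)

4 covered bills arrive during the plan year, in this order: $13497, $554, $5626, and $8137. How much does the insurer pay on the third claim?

Claim 1 ($13497): $529 finishes the deductible; $12968 goes to coinsurance; coinsurance $12968 × 10% = $1296.80. Member pays $1825.80; OOP now $1825.80. Insurer: $13497 − $1825.80 = $11671.20.
Claim 2 ($554): deductible already satisfied, so member's share is 10% × $554 = $55.40. Cost to member: $55.40. OOP to date $1881.20. Plan pays $554 − $55.40 = $498.60.
Claim 3 ($5626): deductible met; 10% of $5626 = $562.60. Cost to member: $562.60. OOP to date $2443.80. Plan pays $5626 − $562.60 = $5063.40.

$5063.40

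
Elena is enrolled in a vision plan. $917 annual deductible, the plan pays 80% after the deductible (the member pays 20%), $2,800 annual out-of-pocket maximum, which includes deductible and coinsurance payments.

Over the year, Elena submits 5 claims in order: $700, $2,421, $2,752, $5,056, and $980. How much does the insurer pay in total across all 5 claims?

Claim 1 — $700: fully absorbed by the deductible. Member pays $700; OOP now $700. Insurer: $700 − $700 = $0.
Claim 2 — $2,421: $217 finishes the deductible; $2,204 goes to coinsurance; member's 20% is $440.80. Cost to member: $657.80. OOP to date $1,357.80. Insurer: $2,421 − $657.80 = $1,763.20.
Claim 3 — $2,752: deductible already satisfied, so member's share is 20% × $2,752 = $550.40. Cost to member: $550.40. OOP to date $1,908.20. Plan pays $2,752 − $550.40 = $2,201.60.
Claim 4 — $5,056: deductible already satisfied, so member's share is 20% × $5,056 = $1,011.20. That would push OOP to $2,919.40, over the $2,800 cap, so member pays $2,800 − $1,908.20 = $891.80. Insurer: $5,056 − $891.80 = $4,164.20.
Claim 5 — $980: deductible met; 20% of $980 = $196. Adding that to $2,800 gives $2,996, past the $2,800 cap; member pays only $2,800 − $2,800 = $0. Insurer: $980 − $0 = $980.
Insurer total: $0 + $1,763.20 + $2,201.60 + $4,164.20 + $980 = $9,109.

$9,109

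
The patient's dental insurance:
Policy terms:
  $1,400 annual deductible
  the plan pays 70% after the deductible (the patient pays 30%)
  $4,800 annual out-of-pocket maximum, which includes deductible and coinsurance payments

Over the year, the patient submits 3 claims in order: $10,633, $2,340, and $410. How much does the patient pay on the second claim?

$630.10

Claim 1 — $10,633: $1,400 to deductible, leaving $9,233; 30% of $9,233 = $2,769.90. Patient pays $4,169.90; OOP now $4,169.90.
Claim 2 — $2,340: deductible already satisfied, so patient's share is 30% × $2,340 = $702. Adding that to $4,169.90 gives $4,871.90, past the $4,800 cap; patient pays only $4,800 − $4,169.90 = $630.10.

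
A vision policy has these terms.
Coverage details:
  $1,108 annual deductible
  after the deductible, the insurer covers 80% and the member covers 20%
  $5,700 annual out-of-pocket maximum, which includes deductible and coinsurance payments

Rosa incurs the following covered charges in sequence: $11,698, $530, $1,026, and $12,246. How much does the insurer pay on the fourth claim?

Claim 1 ($11,698): $1,108 finishes the deductible; $10,590 goes to coinsurance; coinsurance $10,590 × 20% = $2,118. Member pays $3,226; OOP now $3,226. Insurer: $11,698 − $3,226 = $8,472.
Claim 2 ($530): deductible met; 20% of $530 = $106. Member pays $106; OOP now $3,332. Plan pays $530 − $106 = $424.
Claim 3 ($1,026): deductible already satisfied, so member's share is 20% × $1,026 = $205.20. Cost to member: $205.20. OOP to date $3,537.20. Insurer: $1,026 − $205.20 = $820.80.
Claim 4 ($12,246): 20% coinsurance on $12,246 = $2,449.20. That would push OOP to $5,986.40, over the $5,700 cap, so member pays $5,700 − $3,537.20 = $2,162.80. Plan pays $12,246 − $2,162.80 = $10,083.20.

$10,083.20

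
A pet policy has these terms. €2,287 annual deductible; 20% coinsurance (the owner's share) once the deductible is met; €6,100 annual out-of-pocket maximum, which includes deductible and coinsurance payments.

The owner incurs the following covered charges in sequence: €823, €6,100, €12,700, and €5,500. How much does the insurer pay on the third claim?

Claim 1 — €823: fully absorbed by the deductible. Owner pays €823; OOP now €823. Insurer: €823 − €823 = €0.
Claim 2 — €6,100: €1,464 to deductible, leaving €4,636; owner's 20% is €927.20. Cost to owner: €2,391.20. OOP to date €3,214.20. Insurer: €6,100 − €2,391.20 = €3,708.80.
Claim 3 — €12,700: 20% coinsurance on €12,700 = €2,540. Owner pays €2,540; OOP now €5,754.20. Insurer: €12,700 − €2,540 = €10,160.

€10,160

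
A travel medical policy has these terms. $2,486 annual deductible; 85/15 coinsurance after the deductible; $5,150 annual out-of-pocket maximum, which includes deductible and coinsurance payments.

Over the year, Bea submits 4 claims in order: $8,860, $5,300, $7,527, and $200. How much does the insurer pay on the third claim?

Claim 1 — $8,860: deductible takes $2,486, $6,374 remains; traveler's 15% is $956.10. Traveler owes $3,442.10 (running OOP $3,442.10). Insurer: $8,860 − $3,442.10 = $5,417.90.
Claim 2 — $5,300: 15% coinsurance on $5,300 = $795. Traveler owes $795 (running OOP $4,237.10). Plan pays $5,300 − $795 = $4,505.
Claim 3 — $7,527: deductible met; 15% of $7,527 = $1,129.05. OOP would hit $5,366.15 > $5,150, so the cap limits the traveler to $5,150 − $4,237.10 = $912.90. Insurer: $7,527 − $912.90 = $6,614.10.

$6,614.10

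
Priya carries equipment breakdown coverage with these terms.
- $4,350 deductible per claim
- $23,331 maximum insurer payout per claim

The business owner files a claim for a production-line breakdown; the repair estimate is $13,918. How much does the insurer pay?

Subtract the deductible: $13,918 − $4,350 = $9,568.
That's under the $23,331 cap, so the insurer reimburses the full $9,568.

$9,568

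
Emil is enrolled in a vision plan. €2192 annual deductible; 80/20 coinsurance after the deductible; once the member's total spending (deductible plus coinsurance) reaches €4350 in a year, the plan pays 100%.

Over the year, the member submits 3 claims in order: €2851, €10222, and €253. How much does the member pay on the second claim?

€2026.20

Claim 1 (€2851): deductible takes €2192, €659 remains; coinsurance €659 × 20% = €131.80. Member owes €2323.80 (running OOP €2323.80).
Claim 2 (€10222): 20% coinsurance on €10222 = €2044.40. OOP would hit €4368.20 > €4350, so the cap limits the member to €4350 − €2323.80 = €2026.20.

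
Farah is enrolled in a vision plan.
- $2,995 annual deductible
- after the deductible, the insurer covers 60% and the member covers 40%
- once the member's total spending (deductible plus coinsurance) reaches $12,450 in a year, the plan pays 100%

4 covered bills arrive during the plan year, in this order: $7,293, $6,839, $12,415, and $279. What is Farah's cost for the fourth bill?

$34.20

Claim 1 — $7,293: deductible takes $2,995, $4,298 remains; 40% of $4,298 = $1,719.20. Cost to member: $4,714.20. OOP to date $4,714.20.
Claim 2 — $6,839: deductible already satisfied, so member's share is 40% × $6,839 = $2,735.60. Member pays $2,735.60; OOP now $7,449.80.
Claim 3 — $12,415: deductible already satisfied, so member's share is 40% × $12,415 = $4,966. Member pays $4,966; OOP now $12,415.80.
Claim 4 — $279: 40% coinsurance on $279 = $111.60. OOP would hit $12,527.40 > $12,450, so the cap limits the member to $12,450 − $12,415.80 = $34.20.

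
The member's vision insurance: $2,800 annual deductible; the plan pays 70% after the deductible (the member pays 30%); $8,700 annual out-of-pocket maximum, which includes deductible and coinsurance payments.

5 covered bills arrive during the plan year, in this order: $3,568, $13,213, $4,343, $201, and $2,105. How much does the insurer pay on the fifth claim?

Claim 1 — $3,568: $2,800 finishes the deductible; $768 goes to coinsurance; 30% of $768 = $230.40. Member pays $3,030.40; OOP now $3,030.40. Insurer: $3,568 − $3,030.40 = $537.60.
Claim 2 — $13,213: deductible already satisfied, so member's share is 30% × $13,213 = $3,963.90. Cost to member: $3,963.90. OOP to date $6,994.30. Plan pays $13,213 − $3,963.90 = $9,249.10.
Claim 3 — $4,343: deductible met; 30% of $4,343 = $1,302.90. Cost to member: $1,302.90. OOP to date $8,297.20. Plan pays $4,343 − $1,302.90 = $3,040.10.
Claim 4 — $201: deductible already satisfied, so member's share is 30% × $201 = $60.30. Member pays $60.30; OOP now $8,357.50. Insurer: $201 − $60.30 = $140.70.
Claim 5 — $2,105: deductible already satisfied, so member's share is 30% × $2,105 = $631.50. That would push OOP to $8,989, over the $8,700 cap, so member pays $8,700 − $8,357.50 = $342.50. Insurer: $2,105 − $342.50 = $1,762.50.

$1,762.50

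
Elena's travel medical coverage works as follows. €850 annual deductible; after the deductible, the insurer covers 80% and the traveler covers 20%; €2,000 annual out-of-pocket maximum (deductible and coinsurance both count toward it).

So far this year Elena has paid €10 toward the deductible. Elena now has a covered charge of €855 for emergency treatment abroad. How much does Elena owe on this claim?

Remaining deductible: €850 − €10 = €840.
The remaining €15 (= €855 − €840) moves to coinsurance.
Traveler's 20% share of €15 is €3.
So the traveler owes €840 + €3 = €843 before any cap.
Total out-of-pocket so far would be €10 + €843 = €853, below the €2,000 cap — no reduction.

€843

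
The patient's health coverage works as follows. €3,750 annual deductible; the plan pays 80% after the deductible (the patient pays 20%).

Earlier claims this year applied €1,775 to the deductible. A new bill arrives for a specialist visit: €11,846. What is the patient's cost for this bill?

€1,775 of the €3,750 deductible is already met, leaving €1,975.
That leaves €11,846 − €1,975 = €9,871 for coinsurance.
20% of €9,871 = €1,974.20 falls to the patient.
That puts the patient's cost at €1,975 + €1,974.20 = €3,949.20.

€3,949.20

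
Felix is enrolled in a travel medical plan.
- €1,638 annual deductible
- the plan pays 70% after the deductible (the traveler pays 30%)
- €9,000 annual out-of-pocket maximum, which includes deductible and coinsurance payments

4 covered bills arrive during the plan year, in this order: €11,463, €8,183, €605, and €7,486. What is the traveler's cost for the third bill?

Bill 1, €11,463: €1,638 to deductible, leaving €9,825; traveler's 30% is €2,947.50. Traveler pays €4,585.50; OOP now €4,585.50.
Bill 2, €8,183: deductible already satisfied, so traveler's share is 30% × €8,183 = €2,454.90. Traveler pays €2,454.90; OOP now €7,040.40.
Bill 3, €605: deductible met; 30% of €605 = €181.50. Traveler pays €181.50; OOP now €7,221.90.

€181.50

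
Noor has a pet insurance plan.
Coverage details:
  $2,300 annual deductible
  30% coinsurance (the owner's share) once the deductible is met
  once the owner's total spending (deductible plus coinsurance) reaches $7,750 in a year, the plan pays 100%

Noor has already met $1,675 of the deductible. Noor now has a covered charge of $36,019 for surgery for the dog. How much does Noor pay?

Remaining deductible: $2,300 − $1,675 = $625.
That leaves $36,019 − $625 = $35,394 for coinsurance.
30% of $35,394 = $10,618.20 falls to the owner.
Owner responsibility before any cap: $625 + $10,618.20 = $11,243.20.
Adding $11,243.20 to the $1,675 already spent would give $12,918.20, which exceeds the $7,750 cap; the owner pays just $7,750 − $1,675 = $6,075.

$6,075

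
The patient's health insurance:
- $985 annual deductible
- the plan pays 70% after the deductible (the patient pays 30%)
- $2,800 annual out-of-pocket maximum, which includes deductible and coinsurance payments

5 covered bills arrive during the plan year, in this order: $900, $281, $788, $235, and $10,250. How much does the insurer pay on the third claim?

#1 ($900): fully absorbed by the deductible. Patient owes $900 (running OOP $900). Plan pays $900 − $900 = $0.
#2 ($281): $85 finishes the deductible; $196 goes to coinsurance; 30% of $196 = $58.80. Cost to patient: $143.80. OOP to date $1,043.80. Insurer: $281 − $143.80 = $137.20.
#3 ($788): deductible already satisfied, so patient's share is 30% × $788 = $236.40. Patient owes $236.40 (running OOP $1,280.20). Insurer: $788 − $236.40 = $551.60.

$551.60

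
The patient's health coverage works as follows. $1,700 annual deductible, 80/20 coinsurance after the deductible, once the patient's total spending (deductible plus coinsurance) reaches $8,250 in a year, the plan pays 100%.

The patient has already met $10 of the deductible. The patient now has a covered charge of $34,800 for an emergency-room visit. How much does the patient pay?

$8,240

Remaining deductible: $1,700 − $10 = $1,690.
That leaves $34,800 − $1,690 = $33,110 for coinsurance.
Coinsurance: $33,110 × 20% = $6,622.
Patient responsibility before any cap: $1,690 + $6,622 = $8,312.
Year-to-date out-of-pocket would reach $10 + $8,312 = $8,322, above the $8,250 maximum, so the patient pays only $8,250 − $10 = $8,240.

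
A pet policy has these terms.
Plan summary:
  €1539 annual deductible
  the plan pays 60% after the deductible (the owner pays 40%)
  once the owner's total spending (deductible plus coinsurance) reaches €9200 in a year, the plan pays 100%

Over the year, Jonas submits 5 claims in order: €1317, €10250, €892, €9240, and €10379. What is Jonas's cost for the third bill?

Claim 1 — €1317: entire amount goes to the deductible. Owner pays €1317; OOP now €1317.
Claim 2 — €10250: deductible takes €222, €10028 remains; 40% of €10028 = €4011.20. Cost to owner: €4233.20. OOP to date €5550.20.
Claim 3 — €892: 40% coinsurance on €892 = €356.80. Owner pays €356.80; OOP now €5907.

€356.80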